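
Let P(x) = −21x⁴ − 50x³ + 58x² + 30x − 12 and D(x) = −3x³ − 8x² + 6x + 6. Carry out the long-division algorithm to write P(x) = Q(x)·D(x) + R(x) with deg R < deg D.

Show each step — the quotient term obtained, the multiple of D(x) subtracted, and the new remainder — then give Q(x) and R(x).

Step 1: lead(−21x⁴ − 50x³ + 58x² + 30x − 12) ÷ lead(D) = −21x⁴ ÷ −3x³ = 7x. Subtract (7x)·D = −21x⁴ − 56x³ + 42x² + 42x. Remainder: 6x³ + 16x² − 12x − 12.
Step 2: lead(6x³ + 16x² − 12x − 12) ÷ lead(D) = 6x³ ÷ −3x³ = −2. Subtract (−2)·D = 6x³ + 16x² − 12x − 12. Remainder: 0.

Q(x) = 7x − 2; R(x) = 0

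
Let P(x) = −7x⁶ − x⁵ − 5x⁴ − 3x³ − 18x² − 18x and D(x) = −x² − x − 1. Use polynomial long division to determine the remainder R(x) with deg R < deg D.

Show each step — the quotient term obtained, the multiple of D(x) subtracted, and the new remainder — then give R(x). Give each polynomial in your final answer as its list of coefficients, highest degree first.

Step 1: lead(−7x⁶ − x⁵ − 5x⁴ − 3x³ − 18x² − 18x) ÷ lead(D) = −7x⁶ ÷ −x² = 7x⁴. Subtract (7x⁴)·D = −7x⁶ − 7x⁵ − 7x⁴. Remainder: 6x⁵ + 2x⁴ − 3x³ − 18x² − 18x.
Step 2: lead(6x⁵ + 2x⁴ − 3x³ − 18x² − 18x) ÷ lead(D) = 6x⁵ ÷ −x² = −6x³. Subtract (−6x³)·D = 6x⁵ + 6x⁴ + 6x³. Remainder: −4x⁴ − 9x³ − 18x² − 18x.
Step 3: lead(−4x⁴ − 9x³ − 18x² − 18x) ÷ lead(D) = −4x⁴ ÷ −x² = 4x². Subtract (4x²)·D = −4x⁴ − 4x³ − 4x². Remainder: −5x³ − 14x² − 18x.
Step 4: lead(−5x³ − 14x² − 18x) ÷ lead(D) = −5x³ ÷ −x² = 5x. Subtract (5x)·D = −5x³ − 5x² − 5x. Remainder: −9x² − 13x.
Step 5: lead(−9x² − 13x) ÷ lead(D) = −9x² ÷ −x² = 9. Subtract (9)·D = −9x² − 9x − 9. Remainder: −4x + 9.

R = [-4, 9]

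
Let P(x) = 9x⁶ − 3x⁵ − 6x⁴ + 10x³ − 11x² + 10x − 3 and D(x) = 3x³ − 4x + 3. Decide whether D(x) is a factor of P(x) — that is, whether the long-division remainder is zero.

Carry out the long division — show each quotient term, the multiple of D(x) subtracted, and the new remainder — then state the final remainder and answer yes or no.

R(x) = 0, so D(x) is a factor of P(x). yes

Step 1: lead(9x⁶ − 3x⁵ − 6x⁴ + 10x³ − 11x² + 10x − 3) ÷ lead(D) = 9x⁶ ÷ 3x³ = 3x³. Subtract (3x³)·D = 9x⁶ − 12x⁴ + 9x³. Remainder: −3x⁵ + 6x⁴ + x³ − 11x² + 10x − 3.
Step 2: lead(−3x⁵ + 6x⁴ + x³ − 11x² + 10x − 3) ÷ lead(D) = −3x⁵ ÷ 3x³ = −x². Subtract (−x²)·D = −3x⁵ + 4x³ − 3x². Remainder: 6x⁴ − 3x³ − 8x² + 10x − 3.
Step 3: lead(6x⁴ − 3x³ − 8x² + 10x − 3) ÷ lead(D) = 6x⁴ ÷ 3x³ = 2x. Subtract (2x)·D = 6x⁴ − 8x² + 6x. Remainder: −3x³ + 4x − 3.
Step 4: lead(−3x³ + 4x − 3) ÷ lead(D) = −3x³ ÷ 3x³ = −1. Subtract (−1)·D = −3x³ + 4x − 3. Remainder: 0.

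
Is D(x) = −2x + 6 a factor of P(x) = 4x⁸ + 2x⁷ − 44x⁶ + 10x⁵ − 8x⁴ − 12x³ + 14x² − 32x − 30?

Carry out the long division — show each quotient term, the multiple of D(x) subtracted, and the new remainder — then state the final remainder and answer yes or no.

R(x) = 0, so D(x) is a factor of P(x). yes

Step 1: lead(4x⁸ + 2x⁷ − 44x⁶ + 10x⁵ − 8x⁴ − 12x³ + 14x² − 32x − 30) ÷ lead(D) = 4x⁸ ÷ −2x = −2x⁷. Subtract (−2x⁷)·D = 4x⁸ − 12x⁷. Remainder: 14x⁷ − 44x⁶ + 10x⁵ − 8x⁴ − 12x³ + 14x² − 32x − 30.
Step 2: lead(14x⁷ − 44x⁶ + 10x⁵ − 8x⁴ − 12x³ + 14x² − 32x − 30) ÷ lead(D) = 14x⁷ ÷ −2x = −7x⁶. Subtract (−7x⁶)·D = 14x⁷ − 42x⁶. Remainder: −2x⁶ + 10x⁵ − 8x⁴ − 12x³ + 14x² − 32x − 30.
Step 3: lead(−2x⁶ + 10x⁵ − 8x⁴ − 12x³ + 14x² − 32x − 30) ÷ lead(D) = −2x⁶ ÷ −2x = x⁵. Subtract (x⁵)·D = −2x⁶ + 6x⁵. Remainder: 4x⁵ − 8x⁴ − 12x³ + 14x² − 32x − 30.
Step 4: lead(4x⁵ − 8x⁴ − 12x³ + 14x² − 32x − 30) ÷ lead(D) = 4x⁵ ÷ −2x = −2x⁴. Subtract (−2x⁴)·D = 4x⁵ − 12x⁴. Remainder: 4x⁴ − 12x³ + 14x² − 32x − 30.
Step 5: lead(4x⁴ − 12x³ + 14x² − 32x − 30) ÷ lead(D) = 4x⁴ ÷ −2x = −2x³. Subtract (−2x³)·D = 4x⁴ − 12x³. Remainder: 14x² − 32x − 30.
Step 6: lead(14x² − 32x − 30) ÷ lead(D) = 14x² ÷ −2x = −7x. Subtract (−7x)·D = 14x² − 42x. Remainder: 10x − 30.
Step 7: lead(10x − 30) ÷ lead(D) = 10x ÷ −2x = −5. Subtract (−5)·D = 10x − 30. Remainder: 0.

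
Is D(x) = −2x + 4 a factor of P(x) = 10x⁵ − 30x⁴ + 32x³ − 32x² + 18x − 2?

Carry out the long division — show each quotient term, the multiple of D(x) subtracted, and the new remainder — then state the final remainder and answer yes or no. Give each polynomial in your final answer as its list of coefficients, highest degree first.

R = [2], so D(x) is not a factor of P(x). no

Step 1: lead(10x⁵ − 30x⁴ + 32x³ − 32x² + 18x − 2) ÷ lead(D) = 10x⁵ ÷ −2x = −5x⁴. Subtract (−5x⁴)·D = 10x⁵ − 20x⁴. Remainder: −10x⁴ + 32x³ − 32x² + 18x − 2.
Step 2: lead(−10x⁴ + 32x³ − 32x² + 18x − 2) ÷ lead(D) = −10x⁴ ÷ −2x = 5x³. Subtract (5x³)·D = −10x⁴ + 20x³. Remainder: 12x³ − 32x² + 18x − 2.
Step 3: lead(12x³ − 32x² + 18x − 2) ÷ lead(D) = 12x³ ÷ −2x = −6x². Subtract (−6x²)·D = 12x³ − 24x². Remainder: −8x² + 18x − 2.
Step 4: lead(−8x² + 18x − 2) ÷ lead(D) = −8x² ÷ −2x = 4x. Subtract (4x)·D = −8x² + 16x. Remainder: 2x − 2.
Step 5: lead(2x − 2) ÷ lead(D) = 2x ÷ −2x = −1. Subtract (−1)·D = 2x − 4. Remainder: 2.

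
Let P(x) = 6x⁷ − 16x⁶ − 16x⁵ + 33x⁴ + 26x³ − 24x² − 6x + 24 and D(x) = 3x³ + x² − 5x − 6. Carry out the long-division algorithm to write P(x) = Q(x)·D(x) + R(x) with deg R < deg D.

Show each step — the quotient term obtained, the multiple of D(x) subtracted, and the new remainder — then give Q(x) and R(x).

Q(x) = 2x⁴ − 6x³ + 5x − 5; R(x) = 6x² − x − 6

Step 1: lead(6x⁷ − 16x⁶ − 16x⁵ + 33x⁴ + 26x³ − 24x² − 6x + 24) ÷ lead(D) = 6x⁷ ÷ 3x³ = 2x⁴. Subtract (2x⁴)·D = 6x⁷ + 2x⁶ − 10x⁵ − 12x⁴. Remainder: −18x⁶ − 6x⁵ + 45x⁴ + 26x³ − 24x² − 6x + 24.
Step 2: lead(−18x⁶ − 6x⁵ + 45x⁴ + 26x³ − 24x² − 6x + 24) ÷ lead(D) = −18x⁶ ÷ 3x³ = −6x³. Subtract (−6x³)·D = −18x⁶ − 6x⁵ + 30x⁴ + 36x³. Remainder: 15x⁴ − 10x³ − 24x² − 6x + 24.
Step 3: lead(15x⁴ − 10x³ − 24x² − 6x + 24) ÷ lead(D) = 15x⁴ ÷ 3x³ = 5x. Subtract (5x)·D = 15x⁴ + 5x³ − 25x² − 30x. Remainder: −15x³ + x² + 24x + 24.
Step 4: lead(−15x³ + x² + 24x + 24) ÷ lead(D) = −15x³ ÷ 3x³ = −5. Subtract (−5)·D = −15x³ − 5x² + 25x + 30. Remainder: 6x² − x − 6.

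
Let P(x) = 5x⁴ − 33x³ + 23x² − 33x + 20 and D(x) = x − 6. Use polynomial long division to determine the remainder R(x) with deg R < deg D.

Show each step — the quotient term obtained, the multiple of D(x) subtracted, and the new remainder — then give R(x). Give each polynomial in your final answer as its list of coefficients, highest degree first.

Step 1: lead(5x⁴ − 33x³ + 23x² − 33x + 20) ÷ lead(D) = 5x⁴ ÷ x = 5x³. Subtract (5x³)·D = 5x⁴ − 30x³. Remainder: −3x³ + 23x² − 33x + 20.
Step 2: lead(−3x³ + 23x² − 33x + 20) ÷ lead(D) = −3x³ ÷ x = −3x². Subtract (−3x²)·D = −3x³ + 18x². Remainder: 5x² − 33x + 20.
Step 3: lead(5x² − 33x + 20) ÷ lead(D) = 5x² ÷ x = 5x. Subtract (5x)·D = 5x² − 30x. Remainder: −3x + 20.
Step 4: lead(−3x + 20) ÷ lead(D) = −3x ÷ x = −3. Subtract (−3)·D = −3x + 18. Remainder: 2.

R = [2]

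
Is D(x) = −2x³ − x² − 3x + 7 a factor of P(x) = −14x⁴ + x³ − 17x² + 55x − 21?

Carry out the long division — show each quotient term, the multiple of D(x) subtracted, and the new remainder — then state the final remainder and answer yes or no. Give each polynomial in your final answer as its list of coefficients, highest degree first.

Step 1: lead(−14x⁴ + x³ − 17x² + 55x − 21) ÷ lead(D) = −14x⁴ ÷ −2x³ = 7x. Subtract (7x)·D = −14x⁴ − 7x³ − 21x² + 49x. Remainder: 8x³ + 4x² + 6x − 21.
Step 2: lead(8x³ + 4x² + 6x − 21) ÷ lead(D) = 8x³ ÷ −2x³ = −4. Subtract (−4)·D = 8x³ + 4x² + 12x − 28. Remainder: −6x + 7.

R = [-6, 7], so D(x) is not a factor of P(x). no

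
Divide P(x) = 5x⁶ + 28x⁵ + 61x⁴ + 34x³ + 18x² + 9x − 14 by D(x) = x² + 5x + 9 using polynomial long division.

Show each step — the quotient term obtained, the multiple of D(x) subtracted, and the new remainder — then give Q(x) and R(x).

Step 1: lead(5x⁶ + 28x⁵ + 61x⁴ + 34x³ + 18x² + 9x − 14) ÷ lead(D) = 5x⁶ ÷ x² = 5x⁴. Subtract (5x⁴)·D = 5x⁶ + 25x⁵ + 45x⁴. Remainder: 3x⁵ + 16x⁴ + 34x³ + 18x² + 9x − 14.
Step 2: lead(3x⁵ + 16x⁴ + 34x³ + 18x² + 9x − 14) ÷ lead(D) = 3x⁵ ÷ x² = 3x³. Subtract (3x³)·D = 3x⁵ + 15x⁴ + 27x³. Remainder: x⁴ + 7x³ + 18x² + 9x − 14.
Step 3: lead(x⁴ + 7x³ + 18x² + 9x − 14) ÷ lead(D) = x⁴ ÷ x² = x². Subtract (x²)·D = x⁴ + 5x³ + 9x². Remainder: 2x³ + 9x² + 9x − 14.
Step 4: lead(2x³ + 9x² + 9x − 14) ÷ lead(D) = 2x³ ÷ x² = 2x. Subtract (2x)·D = 2x³ + 10x² + 18x. Remainder: −x² − 9x − 14.
Step 5: lead(−x² − 9x − 14) ÷ lead(D) = −x² ÷ x² = −1. Subtract (−1)·D = −x² − 5x − 9. Remainder: −4x − 5.

Q(x) = 5x⁴ + 3x³ + x² + 2x − 1; R(x) = −4x − 5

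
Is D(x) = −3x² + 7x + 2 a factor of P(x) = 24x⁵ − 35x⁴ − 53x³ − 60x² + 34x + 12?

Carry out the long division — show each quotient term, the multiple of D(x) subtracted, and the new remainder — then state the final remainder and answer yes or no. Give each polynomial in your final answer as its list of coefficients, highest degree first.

R = [0], so D(x) is a factor of P(x). yes

Step 1: lead(24x⁵ − 35x⁴ − 53x³ − 60x² + 34x + 12) ÷ lead(D) = 24x⁵ ÷ −3x² = −8x³. Subtract (−8x³)·D = 24x⁵ − 56x⁴ − 16x³. Remainder: 21x⁴ − 37x³ − 60x² + 34x + 12.
Step 2: lead(21x⁴ − 37x³ − 60x² + 34x + 12) ÷ lead(D) = 21x⁴ ÷ −3x² = −7x². Subtract (−7x²)·D = 21x⁴ − 49x³ − 14x². Remainder: 12x³ − 46x² + 34x + 12.
Step 3: lead(12x³ − 46x² + 34x + 12) ÷ lead(D) = 12x³ ÷ −3x² = −4x. Subtract (−4x)·D = 12x³ − 28x² − 8x. Remainder: −18x² + 42x + 12.
Step 4: lead(−18x² + 42x + 12) ÷ lead(D) = −18x² ÷ −3x² = 6. Subtract (6)·D = −18x² + 42x + 12. Remainder: 0.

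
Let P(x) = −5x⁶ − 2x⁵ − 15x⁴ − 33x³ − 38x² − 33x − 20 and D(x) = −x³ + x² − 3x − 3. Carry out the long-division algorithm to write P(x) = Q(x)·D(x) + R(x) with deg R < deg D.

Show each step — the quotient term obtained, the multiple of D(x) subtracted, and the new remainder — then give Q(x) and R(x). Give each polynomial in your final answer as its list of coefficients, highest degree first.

Step 1: lead(−5x⁶ − 2x⁵ − 15x⁴ − 33x³ − 38x² − 33x − 20) ÷ lead(D) = −5x⁶ ÷ −x³ = 5x³. Subtract (5x³)·D = −5x⁶ + 5x⁵ − 15x⁴ − 15x³. Remainder: −7x⁵ − 18x³ − 38x² − 33x − 20.
Step 2: lead(−7x⁵ − 18x³ − 38x² − 33x − 20) ÷ lead(D) = −7x⁵ ÷ −x³ = 7x². Subtract (7x²)·D = −7x⁵ + 7x⁴ − 21x³ − 21x². Remainder: −7x⁴ + 3x³ − 17x² − 33x − 20.
Step 3: lead(−7x⁴ + 3x³ − 17x² − 33x − 20) ÷ lead(D) = −7x⁴ ÷ −x³ = 7x. Subtract (7x)·D = −7x⁴ + 7x³ − 21x² − 21x. Remainder: −4x³ + 4x² − 12x − 20.
Step 4: lead(−4x³ + 4x² − 12x − 20) ÷ lead(D) = −4x³ ÷ −x³ = 4. Subtract (4)·D = −4x³ + 4x² − 12x − 12. Remainder: −8.

Q = [5, 7, 7, 4]; R = [-8]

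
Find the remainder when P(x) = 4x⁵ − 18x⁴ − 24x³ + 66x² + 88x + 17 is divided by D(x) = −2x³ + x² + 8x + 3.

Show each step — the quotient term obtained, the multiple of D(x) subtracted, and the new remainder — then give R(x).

Step 1: lead(4x⁵ − 18x⁴ − 24x³ + 66x² + 88x + 17) ÷ lead(D) = 4x⁵ ÷ −2x³ = −2x². Subtract (−2x²)·D = 4x⁵ − 2x⁴ − 16x³ − 6x². Remainder: −16x⁴ − 8x³ + 72x² + 88x + 17.
Step 2: lead(−16x⁴ − 8x³ + 72x² + 88x + 17) ÷ lead(D) = −16x⁴ ÷ −2x³ = 8x. Subtract (8x)·D = −16x⁴ + 8x³ + 64x² + 24x. Remainder: −16x³ + 8x² + 64x + 17.
Step 3: lead(−16x³ + 8x² + 64x + 17) ÷ lead(D) = −16x³ ÷ −2x³ = 8. Subtract (8)·D = −16x³ + 8x² + 64x + 24. Remainder: −7.

R(x) = −7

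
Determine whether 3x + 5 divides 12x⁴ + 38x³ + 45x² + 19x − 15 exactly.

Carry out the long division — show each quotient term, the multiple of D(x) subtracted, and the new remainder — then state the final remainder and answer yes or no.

R(x) = −5, so D(x) is not a factor of P(x). no

Step 1: lead(12x⁴ + 38x³ + 45x² + 19x − 15) ÷ lead(D) = 12x⁴ ÷ 3x = 4x³. Subtract (4x³)·D = 12x⁴ + 20x³. Remainder: 18x³ + 45x² + 19x − 15.
Step 2: lead(18x³ + 45x² + 19x − 15) ÷ lead(D) = 18x³ ÷ 3x = 6x². Subtract (6x²)·D = 18x³ + 30x². Remainder: 15x² + 19x − 15.
Step 3: lead(15x² + 19x − 15) ÷ lead(D) = 15x² ÷ 3x = 5x. Subtract (5x)·D = 15x² + 25x. Remainder: −6x − 15.
Step 4: lead(−6x − 15) ÷ lead(D) = −6x ÷ 3x = −2. Subtract (−2)·D = −6x − 10. Remainder: −5.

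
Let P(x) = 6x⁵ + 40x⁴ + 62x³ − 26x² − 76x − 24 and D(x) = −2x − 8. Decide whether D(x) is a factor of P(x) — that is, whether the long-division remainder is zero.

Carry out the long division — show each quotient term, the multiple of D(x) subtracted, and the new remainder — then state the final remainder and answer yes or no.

R(x) = −8, so D(x) is not a factor of P(x). no

Step 1: lead(6x⁵ + 40x⁴ + 62x³ − 26x² − 76x − 24) ÷ lead(D) = 6x⁵ ÷ −2x = −3x⁴. Subtract (−3x⁴)·D = 6x⁵ + 24x⁴. Remainder: 16x⁴ + 62x³ − 26x² − 76x − 24.
Step 2: lead(16x⁴ + 62x³ − 26x² − 76x − 24) ÷ lead(D) = 16x⁴ ÷ −2x = −8x³. Subtract (−8x³)·D = 16x⁴ + 64x³. Remainder: −2x³ − 26x² − 76x − 24.
Step 3: lead(−2x³ − 26x² − 76x − 24) ÷ lead(D) = −2x³ ÷ −2x = x². Subtract (x²)·D = −2x³ − 8x². Remainder: −18x² − 76x − 24.
Step 4: lead(−18x² − 76x − 24) ÷ lead(D) = −18x² ÷ −2x = 9x. Subtract (9x)·D = −18x² − 72x. Remainder: −4x − 24.
Step 5: lead(−4x − 24) ÷ lead(D) = −4x ÷ −2x = 2. Subtract (2)·D = −4x − 16. Remainder: −8.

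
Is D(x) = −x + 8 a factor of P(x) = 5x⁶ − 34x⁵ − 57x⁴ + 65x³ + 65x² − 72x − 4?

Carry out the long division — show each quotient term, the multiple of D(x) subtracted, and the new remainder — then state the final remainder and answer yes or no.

Step 1: lead(5x⁶ − 34x⁵ − 57x⁴ + 65x³ + 65x² − 72x − 4) ÷ lead(D) = 5x⁶ ÷ −x = −5x⁵. Subtract (−5x⁵)·D = 5x⁶ − 40x⁵. Remainder: 6x⁵ − 57x⁴ + 65x³ + 65x² − 72x − 4.
Step 2: lead(6x⁵ − 57x⁴ + 65x³ + 65x² − 72x − 4) ÷ lead(D) = 6x⁵ ÷ −x = −6x⁴. Subtract (−6x⁴)·D = 6x⁵ − 48x⁴. Remainder: −9x⁴ + 65x³ + 65x² − 72x − 4.
Step 3: lead(−9x⁴ + 65x³ + 65x² − 72x − 4) ÷ lead(D) = −9x⁴ ÷ −x = 9x³. Subtract (9x³)·D = −9x⁴ + 72x³. Remainder: −7x³ + 65x² − 72x − 4.
Step 4: lead(−7x³ + 65x² − 72x − 4) ÷ lead(D) = −7x³ ÷ −x = 7x². Subtract (7x²)·D = −7x³ + 56x². Remainder: 9x² − 72x − 4.
Step 5: lead(9x² − 72x − 4) ÷ lead(D) = 9x² ÷ −x = −9x. Subtract (−9x)·D = 9x² − 72x. Remainder: −4.

R(x) = −4, so D(x) is not a factor of P(x). no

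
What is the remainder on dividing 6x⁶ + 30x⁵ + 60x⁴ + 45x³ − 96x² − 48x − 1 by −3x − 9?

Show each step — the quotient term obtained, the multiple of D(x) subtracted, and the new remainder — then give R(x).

R(x) = 8

Step 1: lead(6x⁶ + 30x⁵ + 60x⁴ + 45x³ − 96x² − 48x − 1) ÷ lead(D) = 6x⁶ ÷ −3x = −2x⁵. Subtract (−2x⁵)·D = 6x⁶ + 18x⁵. Remainder: 12x⁵ + 60x⁴ + 45x³ − 96x² − 48x − 1.
Step 2: lead(12x⁵ + 60x⁴ + 45x³ − 96x² − 48x − 1) ÷ lead(D) = 12x⁵ ÷ −3x = −4x⁴. Subtract (−4x⁴)·D = 12x⁵ + 36x⁴. Remainder: 24x⁴ + 45x³ − 96x² − 48x − 1.
Step 3: lead(24x⁴ + 45x³ − 96x² − 48x − 1) ÷ lead(D) = 24x⁴ ÷ −3x = −8x³. Subtract (−8x³)·D = 24x⁴ + 72x³. Remainder: −27x³ − 96x² − 48x − 1.
Step 4: lead(−27x³ − 96x² − 48x − 1) ÷ lead(D) = −27x³ ÷ −3x = 9x². Subtract (9x²)·D = −27x³ − 81x². Remainder: −15x² − 48x − 1.
Step 5: lead(−15x² − 48x − 1) ÷ lead(D) = −15x² ÷ −3x = 5x. Subtract (5x)·D = −15x² − 45x. Remainder: −3x − 1.
Step 6: lead(−3x − 1) ÷ lead(D) = −3x ÷ −3x = 1. Subtract (1)·D = −3x − 9. Remainder: 8.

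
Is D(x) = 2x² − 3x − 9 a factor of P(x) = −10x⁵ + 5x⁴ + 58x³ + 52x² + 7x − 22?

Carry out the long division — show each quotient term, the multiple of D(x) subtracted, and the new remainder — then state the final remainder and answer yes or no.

Step 1: lead(−10x⁵ + 5x⁴ + 58x³ + 52x² + 7x − 22) ÷ lead(D) = −10x⁵ ÷ 2x² = −5x³. Subtract (−5x³)·D = −10x⁵ + 15x⁴ + 45x³. Remainder: −10x⁴ + 13x³ + 52x² + 7x − 22.
Step 2: lead(−10x⁴ + 13x³ + 52x² + 7x − 22) ÷ lead(D) = −10x⁴ ÷ 2x² = −5x². Subtract (−5x²)·D = −10x⁴ + 15x³ + 45x². Remainder: −2x³ + 7x² + 7x − 22.
Step 3: lead(−2x³ + 7x² + 7x − 22) ÷ lead(D) = −2x³ ÷ 2x² = −x. Subtract (−x)·D = −2x³ + 3x² + 9x. Remainder: 4x² − 2x − 22.
Step 4: lead(4x² − 2x − 22) ÷ lead(D) = 4x² ÷ 2x² = 2. Subtract (2)·D = 4x² − 6x − 18. Remainder: 4x − 4.

R(x) = 4x − 4, so D(x) is not a factor of P(x). no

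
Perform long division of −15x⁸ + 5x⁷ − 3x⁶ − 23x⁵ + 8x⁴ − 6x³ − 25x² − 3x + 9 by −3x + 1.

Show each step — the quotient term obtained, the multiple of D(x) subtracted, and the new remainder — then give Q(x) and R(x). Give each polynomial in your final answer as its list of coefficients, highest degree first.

Step 1: lead(−15x⁸ + 5x⁷ − 3x⁶ − 23x⁵ + 8x⁴ − 6x³ − 25x² − 3x + 9) ÷ lead(D) = −15x⁸ ÷ −3x = 5x⁷. Subtract (5x⁷)·D = −15x⁸ + 5x⁷. Remainder: −3x⁶ − 23x⁵ + 8x⁴ − 6x³ − 25x² − 3x + 9.
Step 2: lead(−3x⁶ − 23x⁵ + 8x⁴ − 6x³ − 25x² − 3x + 9) ÷ lead(D) = −3x⁶ ÷ −3x = x⁵. Subtract (x⁵)·D = −3x⁶ + x⁵. Remainder: −24x⁵ + 8x⁴ − 6x³ − 25x² − 3x + 9.
Step 3: lead(−24x⁵ + 8x⁴ − 6x³ − 25x² − 3x + 9) ÷ lead(D) = −24x⁵ ÷ −3x = 8x⁴. Subtract (8x⁴)·D = −24x⁵ + 8x⁴. Remainder: −6x³ − 25x² − 3x + 9.
Step 4: lead(−6x³ − 25x² − 3x + 9) ÷ lead(D) = −6x³ ÷ −3x = 2x². Subtract (2x²)·D = −6x³ + 2x². Remainder: −27x² − 3x + 9.
Step 5: lead(−27x² − 3x + 9) ÷ lead(D) = −27x² ÷ −3x = 9x. Subtract (9x)·D = −27x² + 9x. Remainder: −12x + 9.
Step 6: lead(−12x + 9) ÷ lead(D) = −12x ÷ −3x = 4. Subtract (4)·D = −12x + 4. Remainder: 5.

Q = [5, 0, 1, 8, 0, 2, 9, 4]; R = [5]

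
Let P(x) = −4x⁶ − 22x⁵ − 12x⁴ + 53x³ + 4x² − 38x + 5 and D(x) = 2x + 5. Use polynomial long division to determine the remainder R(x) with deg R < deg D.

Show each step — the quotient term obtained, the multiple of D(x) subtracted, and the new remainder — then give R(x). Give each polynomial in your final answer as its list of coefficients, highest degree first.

Step 1: lead(−4x⁶ − 22x⁵ − 12x⁴ + 53x³ + 4x² − 38x + 5) ÷ lead(D) = −4x⁶ ÷ 2x = −2x⁵. Subtract (−2x⁵)·D = −4x⁶ − 10x⁵. Remainder: −12x⁵ − 12x⁴ + 53x³ + 4x² − 38x + 5.
Step 2: lead(−12x⁵ − 12x⁴ + 53x³ + 4x² − 38x + 5) ÷ lead(D) = −12x⁵ ÷ 2x = −6x⁴. Subtract (−6x⁴)·D = −12x⁵ − 30x⁴. Remainder: 18x⁴ + 53x³ + 4x² − 38x + 5.
Step 3: lead(18x⁴ + 53x³ + 4x² − 38x + 5) ÷ lead(D) = 18x⁴ ÷ 2x = 9x³. Subtract (9x³)·D = 18x⁴ + 45x³. Remainder: 8x³ + 4x² − 38x + 5.
Step 4: lead(8x³ + 4x² − 38x + 5) ÷ lead(D) = 8x³ ÷ 2x = 4x². Subtract (4x²)·D = 8x³ + 20x². Remainder: −16x² − 38x + 5.
Step 5: lead(−16x² − 38x + 5) ÷ lead(D) = −16x² ÷ 2x = −8x. Subtract (−8x)·D = −16x² − 40x. Remainder: 2x + 5.
Step 6: lead(2x + 5) ÷ lead(D) = 2x ÷ 2x = 1. Subtract (1)·D = 2x + 5. Remainder: 0.

R = [0]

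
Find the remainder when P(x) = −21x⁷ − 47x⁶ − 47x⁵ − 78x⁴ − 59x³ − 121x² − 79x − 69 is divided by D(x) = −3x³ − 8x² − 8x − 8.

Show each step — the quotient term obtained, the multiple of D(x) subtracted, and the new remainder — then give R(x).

R(x) = 7x² + 9x + 3

Step 1: lead(−21x⁷ − 47x⁶ − 47x⁵ − 78x⁴ − 59x³ − 121x² − 79x − 69) ÷ lead(D) = −21x⁷ ÷ −3x³ = 7x⁴. Subtract (7x⁴)·D = −21x⁷ − 56x⁶ − 56x⁵ − 56x⁴. Remainder: 9x⁶ + 9x⁵ − 22x⁴ − 59x³ − 121x² − 79x − 69.
Step 2: lead(9x⁶ + 9x⁵ − 22x⁴ − 59x³ − 121x² − 79x − 69) ÷ lead(D) = 9x⁶ ÷ −3x³ = −3x³. Subtract (−3x³)·D = 9x⁶ + 24x⁵ + 24x⁴ + 24x³. Remainder: −15x⁵ − 46x⁴ − 83x³ − 121x² − 79x − 69.
Step 3: lead(−15x⁵ − 46x⁴ − 83x³ − 121x² − 79x − 69) ÷ lead(D) = −15x⁵ ÷ −3x³ = 5x². Subtract (5x²)·D = −15x⁵ − 40x⁴ − 40x³ − 40x². Remainder: −6x⁴ − 43x³ − 81x² − 79x − 69.
Step 4: lead(−6x⁴ − 43x³ − 81x² − 79x − 69) ÷ lead(D) = −6x⁴ ÷ −3x³ = 2x. Subtract (2x)·D = −6x⁴ − 16x³ − 16x² − 16x. Remainder: −27x³ − 65x² − 63x − 69.
Step 5: lead(−27x³ − 65x² − 63x − 69) ÷ lead(D) = −27x³ ÷ −3x³ = 9. Subtract (9)·D = −27x³ − 72x² − 72x − 72. Remainder: 7x² + 9x + 3.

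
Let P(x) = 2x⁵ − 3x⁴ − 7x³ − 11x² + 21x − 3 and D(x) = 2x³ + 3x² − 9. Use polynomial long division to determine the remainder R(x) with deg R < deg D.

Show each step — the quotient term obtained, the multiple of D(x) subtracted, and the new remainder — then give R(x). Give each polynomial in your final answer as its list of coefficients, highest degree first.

R = [-5, -6, 6]

Step 1: lead(2x⁵ − 3x⁴ − 7x³ − 11x² + 21x − 3) ÷ lead(D) = 2x⁵ ÷ 2x³ = x². Subtract (x²)·D = 2x⁵ + 3x⁴ − 9x². Remainder: −6x⁴ − 7x³ − 2x² + 21x − 3.
Step 2: lead(−6x⁴ − 7x³ − 2x² + 21x − 3) ÷ lead(D) = −6x⁴ ÷ 2x³ = −3x. Subtract (−3x)·D = −6x⁴ − 9x³ + 27x. Remainder: 2x³ − 2x² − 6x − 3.
Step 3: lead(2x³ − 2x² − 6x − 3) ÷ lead(D) = 2x³ ÷ 2x³ = 1. Subtract (1)·D = 2x³ + 3x² − 9. Remainder: −5x² − 6x + 6.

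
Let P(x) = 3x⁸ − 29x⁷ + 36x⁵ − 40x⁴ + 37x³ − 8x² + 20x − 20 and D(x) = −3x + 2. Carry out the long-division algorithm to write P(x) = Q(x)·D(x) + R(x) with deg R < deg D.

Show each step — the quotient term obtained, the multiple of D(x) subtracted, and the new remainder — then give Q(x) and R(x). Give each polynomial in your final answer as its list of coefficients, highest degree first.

Q = [-1, 9, 6, -8, 8, -7, -2, -8]; R = [-4]

Step 1: lead(3x⁸ − 29x⁷ + 36x⁵ − 40x⁴ + 37x³ − 8x² + 20x − 20) ÷ lead(D) = 3x⁸ ÷ −3x = −x⁷. Subtract (−x⁷)·D = 3x⁸ − 2x⁷. Remainder: −27x⁷ + 36x⁵ − 40x⁴ + 37x³ − 8x² + 20x − 20.
Step 2: lead(−27x⁷ + 36x⁵ − 40x⁴ + 37x³ − 8x² + 20x − 20) ÷ lead(D) = −27x⁷ ÷ −3x = 9x⁶. Subtract (9x⁶)·D = −27x⁷ + 18x⁶. Remainder: −18x⁶ + 36x⁵ − 40x⁴ + 37x³ − 8x² + 20x − 20.
Step 3: lead(−18x⁶ + 36x⁵ − 40x⁴ + 37x³ − 8x² + 20x − 20) ÷ lead(D) = −18x⁶ ÷ −3x = 6x⁵. Subtract (6x⁵)·D = −18x⁶ + 12x⁵. Remainder: 24x⁵ − 40x⁴ + 37x³ − 8x² + 20x − 20.
Step 4: lead(24x⁵ − 40x⁴ + 37x³ − 8x² + 20x − 20) ÷ lead(D) = 24x⁵ ÷ −3x = −8x⁴. Subtract (−8x⁴)·D = 24x⁵ − 16x⁴. Remainder: −24x⁴ + 37x³ − 8x² + 20x − 20.
Step 5: lead(−24x⁴ + 37x³ − 8x² + 20x − 20) ÷ lead(D) = −24x⁴ ÷ −3x = 8x³. Subtract (8x³)·D = −24x⁴ + 16x³. Remainder: 21x³ − 8x² + 20x − 20.
Step 6: lead(21x³ − 8x² + 20x − 20) ÷ lead(D) = 21x³ ÷ −3x = −7x². Subtract (−7x²)·D = 21x³ − 14x². Remainder: 6x² + 20x − 20.
Step 7: lead(6x² + 20x − 20) ÷ lead(D) = 6x² ÷ −3x = −2x. Subtract (−2x)·D = 6x² − 4x. Remainder: 24x − 20.
Step 8: lead(24x − 20) ÷ lead(D) = 24x ÷ −3x = −8. Subtract (−8)·D = 24x − 16. Remainder: −4.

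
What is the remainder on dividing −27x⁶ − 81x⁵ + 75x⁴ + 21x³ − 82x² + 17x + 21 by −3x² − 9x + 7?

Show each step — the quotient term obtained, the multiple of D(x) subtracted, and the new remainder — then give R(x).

Step 1: lead(−27x⁶ − 81x⁵ + 75x⁴ + 21x³ − 82x² + 17x + 21) ÷ lead(D) = −27x⁶ ÷ −3x² = 9x⁴. Subtract (9x⁴)·D = −27x⁶ − 81x⁵ + 63x⁴. Remainder: 12x⁴ + 21x³ − 82x² + 17x + 21.
Step 2: lead(12x⁴ + 21x³ − 82x² + 17x + 21) ÷ lead(D) = 12x⁴ ÷ −3x² = −4x². Subtract (−4x²)·D = 12x⁴ + 36x³ − 28x². Remainder: −15x³ − 54x² + 17x + 21.
Step 3: lead(−15x³ − 54x² + 17x + 21) ÷ lead(D) = −15x³ ÷ −3x² = 5x. Subtract (5x)·D = −15x³ − 45x² + 35x. Remainder: −9x² − 18x + 21.
Step 4: lead(−9x² − 18x + 21) ÷ lead(D) = −9x² ÷ −3x² = 3. Subtract (3)·D = −9x² − 27x + 21. Remainder: 9x.

R(x) = 9x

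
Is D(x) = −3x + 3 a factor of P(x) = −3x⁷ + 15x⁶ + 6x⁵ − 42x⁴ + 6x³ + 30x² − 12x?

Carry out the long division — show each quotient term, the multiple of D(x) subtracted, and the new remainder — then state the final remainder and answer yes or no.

R(x) = 0, so D(x) is a factor of P(x). yes

Step 1: lead(−3x⁷ + 15x⁶ + 6x⁵ − 42x⁴ + 6x³ + 30x² − 12x) ÷ lead(D) = −3x⁷ ÷ −3x = x⁶. Subtract (x⁶)·D = −3x⁷ + 3x⁶. Remainder: 12x⁶ + 6x⁵ − 42x⁴ + 6x³ + 30x² − 12x.
Step 2: lead(12x⁶ + 6x⁵ − 42x⁴ + 6x³ + 30x² − 12x) ÷ lead(D) = 12x⁶ ÷ −3x = −4x⁵. Subtract (−4x⁵)·D = 12x⁶ − 12x⁵. Remainder: 18x⁵ − 42x⁴ + 6x³ + 30x² − 12x.
Step 3: lead(18x⁵ − 42x⁴ + 6x³ + 30x² − 12x) ÷ lead(D) = 18x⁵ ÷ −3x = −6x⁴. Subtract (−6x⁴)·D = 18x⁵ − 18x⁴. Remainder: −24x⁴ + 6x³ + 30x² − 12x.
Step 4: lead(−24x⁴ + 6x³ + 30x² − 12x) ÷ lead(D) = −24x⁴ ÷ −3x = 8x³. Subtract (8x³)·D = −24x⁴ + 24x³. Remainder: −18x³ + 30x² − 12x.
Step 5: lead(−18x³ + 30x² − 12x) ÷ lead(D) = −18x³ ÷ −3x = 6x². Subtract (6x²)·D = −18x³ + 18x². Remainder: 12x² − 12x.
Step 6: lead(12x² − 12x) ÷ lead(D) = 12x² ÷ −3x = −4x. Subtract (−4x)·D = 12x² − 12x. Remainder: 0.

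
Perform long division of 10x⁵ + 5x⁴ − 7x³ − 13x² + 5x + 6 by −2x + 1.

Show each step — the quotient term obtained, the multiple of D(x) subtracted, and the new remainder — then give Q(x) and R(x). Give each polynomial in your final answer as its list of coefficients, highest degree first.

Step 1: lead(10x⁵ + 5x⁴ − 7x³ − 13x² + 5x + 6) ÷ lead(D) = 10x⁵ ÷ −2x = −5x⁴. Subtract (−5x⁴)·D = 10x⁵ − 5x⁴. Remainder: 10x⁴ − 7x³ − 13x² + 5x + 6.
Step 2: lead(10x⁴ − 7x³ − 13x² + 5x + 6) ÷ lead(D) = 10x⁴ ÷ −2x = −5x³. Subtract (−5x³)·D = 10x⁴ − 5x³. Remainder: −2x³ − 13x² + 5x + 6.
Step 3: lead(−2x³ − 13x² + 5x + 6) ÷ lead(D) = −2x³ ÷ −2x = x². Subtract (x²)·D = −2x³ + x². Remainder: −14x² + 5x + 6.
Step 4: lead(−14x² + 5x + 6) ÷ lead(D) = −14x² ÷ −2x = 7x. Subtract (7x)·D = −14x² + 7x. Remainder: −2x + 6.
Step 5: lead(−2x + 6) ÷ lead(D) = −2x ÷ −2x = 1. Subtract (1)·D = −2x + 1. Remainder: 5.

Q = [-5, -5, 1, 7, 1]; R = [5]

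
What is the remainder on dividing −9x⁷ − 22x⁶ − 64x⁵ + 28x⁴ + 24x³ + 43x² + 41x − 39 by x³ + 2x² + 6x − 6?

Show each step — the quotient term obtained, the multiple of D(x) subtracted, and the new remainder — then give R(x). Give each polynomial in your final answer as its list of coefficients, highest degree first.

R = [3, 5, 9]

Step 1: lead(−9x⁷ − 22x⁶ − 64x⁵ + 28x⁴ + 24x³ + 43x² + 41x − 39) ÷ lead(D) = −9x⁷ ÷ x³ = −9x⁴. Subtract (−9x⁴)·D = −9x⁷ − 18x⁶ − 54x⁵ + 54x⁴. Remainder: −4x⁶ − 10x⁵ − 26x⁴ + 24x³ + 43x² + 41x − 39.
Step 2: lead(−4x⁶ − 10x⁵ − 26x⁴ + 24x³ + 43x² + 41x − 39) ÷ lead(D) = −4x⁶ ÷ x³ = −4x³. Subtract (−4x³)·D = −4x⁶ − 8x⁵ − 24x⁴ + 24x³. Remainder: −2x⁵ − 2x⁴ + 43x² + 41x − 39.
Step 3: lead(−2x⁵ − 2x⁴ + 43x² + 41x − 39) ÷ lead(D) = −2x⁵ ÷ x³ = −2x². Subtract (−2x²)·D = −2x⁵ − 4x⁴ − 12x³ + 12x². Remainder: 2x⁴ + 12x³ + 31x² + 41x − 39.
Step 4: lead(2x⁴ + 12x³ + 31x² + 41x − 39) ÷ lead(D) = 2x⁴ ÷ x³ = 2x. Subtract (2x)·D = 2x⁴ + 4x³ + 12x² − 12x. Remainder: 8x³ + 19x² + 53x − 39.
Step 5: lead(8x³ + 19x² + 53x − 39) ÷ lead(D) = 8x³ ÷ x³ = 8. Subtract (8)·D = 8x³ + 16x² + 48x − 48. Remainder: 3x² + 5x + 9.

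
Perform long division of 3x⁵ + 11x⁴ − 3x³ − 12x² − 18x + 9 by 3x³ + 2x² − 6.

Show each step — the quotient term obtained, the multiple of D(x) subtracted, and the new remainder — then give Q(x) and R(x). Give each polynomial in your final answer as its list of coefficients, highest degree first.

Step 1: lead(3x⁵ + 11x⁴ − 3x³ − 12x² − 18x + 9) ÷ lead(D) = 3x⁵ ÷ 3x³ = x². Subtract (x²)·D = 3x⁵ + 2x⁴ − 6x². Remainder: 9x⁴ − 3x³ − 6x² − 18x + 9.
Step 2: lead(9x⁴ − 3x³ − 6x² − 18x + 9) ÷ lead(D) = 9x⁴ ÷ 3x³ = 3x. Subtract (3x)·D = 9x⁴ + 6x³ − 18x. Remainder: −9x³ − 6x² + 9.
Step 3: lead(−9x³ − 6x² + 9) ÷ lead(D) = −9x³ ÷ 3x³ = −3. Subtract (−3)·D = −9x³ − 6x² + 18. Remainder: −9.

Q = [1, 3, -3]; R = [-9]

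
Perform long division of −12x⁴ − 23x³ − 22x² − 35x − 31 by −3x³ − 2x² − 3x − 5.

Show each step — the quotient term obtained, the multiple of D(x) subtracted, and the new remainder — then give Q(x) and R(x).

Q(x) = 4x + 5; R(x) = −6

Step 1: lead(−12x⁴ − 23x³ − 22x² − 35x − 31) ÷ lead(D) = −12x⁴ ÷ −3x³ = 4x. Subtract (4x)·D = −12x⁴ − 8x³ − 12x² − 20x. Remainder: −15x³ − 10x² − 15x − 31.
Step 2: lead(−15x³ − 10x² − 15x − 31) ÷ lead(D) = −15x³ ÷ −3x³ = 5. Subtract (5)·D = −15x³ − 10x² − 15x − 25. Remainder: −6.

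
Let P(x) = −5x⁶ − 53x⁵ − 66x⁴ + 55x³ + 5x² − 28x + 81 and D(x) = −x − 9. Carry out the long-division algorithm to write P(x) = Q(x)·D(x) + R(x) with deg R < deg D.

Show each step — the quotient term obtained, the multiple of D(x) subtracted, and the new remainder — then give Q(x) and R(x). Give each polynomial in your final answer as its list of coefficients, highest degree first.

Step 1: lead(−5x⁶ − 53x⁵ − 66x⁴ + 55x³ + 5x² − 28x + 81) ÷ lead(D) = −5x⁶ ÷ −x = 5x⁵. Subtract (5x⁵)·D = −5x⁶ − 45x⁵. Remainder: −8x⁵ − 66x⁴ + 55x³ + 5x² − 28x + 81.
Step 2: lead(−8x⁵ − 66x⁴ + 55x³ + 5x² − 28x + 81) ÷ lead(D) = −8x⁵ ÷ −x = 8x⁴. Subtract (8x⁴)·D = −8x⁵ − 72x⁴. Remainder: 6x⁴ + 55x³ + 5x² − 28x + 81.
Step 3: lead(6x⁴ + 55x³ + 5x² − 28x + 81) ÷ lead(D) = 6x⁴ ÷ −x = −6x³. Subtract (−6x³)·D = 6x⁴ + 54x³. Remainder: x³ + 5x² − 28x + 81.
Step 4: lead(x³ + 5x² − 28x + 81) ÷ lead(D) = x³ ÷ −x = −x². Subtract (−x²)·D = x³ + 9x². Remainder: −4x² − 28x + 81.
Step 5: lead(−4x² − 28x + 81) ÷ lead(D) = −4x² ÷ −x = 4x. Subtract (4x)·D = −4x² − 36x. Remainder: 8x + 81.
Step 6: lead(8x + 81) ÷ lead(D) = 8x ÷ −x = −8. Subtract (−8)·D = 8x + 72. Remainder: 9.

Q = [5, 8, -6, -1, 4, -8]; R = [9]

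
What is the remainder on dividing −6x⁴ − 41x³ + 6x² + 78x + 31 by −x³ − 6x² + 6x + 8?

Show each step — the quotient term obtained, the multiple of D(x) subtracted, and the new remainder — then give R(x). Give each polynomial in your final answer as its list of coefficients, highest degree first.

Step 1: lead(−6x⁴ − 41x³ + 6x² + 78x + 31) ÷ lead(D) = −6x⁴ ÷ −x³ = 6x. Subtract (6x)·D = −6x⁴ − 36x³ + 36x² + 48x. Remainder: −5x³ − 30x² + 30x + 31.
Step 2: lead(−5x³ − 30x² + 30x + 31) ÷ lead(D) = −5x³ ÷ −x³ = 5. Subtract (5)·D = −5x³ − 30x² + 30x + 40. Remainder: −9.

R = [-9]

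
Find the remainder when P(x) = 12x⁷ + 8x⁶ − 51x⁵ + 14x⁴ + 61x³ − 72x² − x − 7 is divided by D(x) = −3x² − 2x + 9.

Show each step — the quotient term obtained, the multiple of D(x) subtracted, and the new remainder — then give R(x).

R(x) = −x − 7

Step 1: lead(12x⁷ + 8x⁶ − 51x⁵ + 14x⁴ + 61x³ − 72x² − x − 7) ÷ lead(D) = 12x⁷ ÷ −3x² = −4x⁵. Subtract (−4x⁵)·D = 12x⁷ + 8x⁶ − 36x⁵. Remainder: −15x⁵ + 14x⁴ + 61x³ − 72x² − x − 7.
Step 2: lead(−15x⁵ + 14x⁴ + 61x³ − 72x² − x − 7) ÷ lead(D) = −15x⁵ ÷ −3x² = 5x³. Subtract (5x³)·D = −15x⁵ − 10x⁴ + 45x³. Remainder: 24x⁴ + 16x³ − 72x² − x − 7.
Step 3: lead(24x⁴ + 16x³ − 72x² − x − 7) ÷ lead(D) = 24x⁴ ÷ −3x² = −8x². Subtract (−8x²)·D = 24x⁴ + 16x³ − 72x². Remainder: −x − 7.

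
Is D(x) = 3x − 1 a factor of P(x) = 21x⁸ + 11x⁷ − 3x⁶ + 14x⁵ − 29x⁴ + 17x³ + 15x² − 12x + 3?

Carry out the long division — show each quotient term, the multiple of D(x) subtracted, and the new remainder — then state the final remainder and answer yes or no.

Step 1: lead(21x⁸ + 11x⁷ − 3x⁶ + 14x⁵ − 29x⁴ + 17x³ + 15x² − 12x + 3) ÷ lead(D) = 21x⁸ ÷ 3x = 7x⁷. Subtract (7x⁷)·D = 21x⁸ − 7x⁷. Remainder: 18x⁷ − 3x⁶ + 14x⁵ − 29x⁴ + 17x³ + 15x² − 12x + 3.
Step 2: lead(18x⁷ − 3x⁶ + 14x⁵ − 29x⁴ + 17x³ + 15x² − 12x + 3) ÷ lead(D) = 18x⁷ ÷ 3x = 6x⁶. Subtract (6x⁶)·D = 18x⁷ − 6x⁶. Remainder: 3x⁶ + 14x⁵ − 29x⁴ + 17x³ + 15x² − 12x + 3.
Step 3: lead(3x⁶ + 14x⁵ − 29x⁴ + 17x³ + 15x² − 12x + 3) ÷ lead(D) = 3x⁶ ÷ 3x = x⁵. Subtract (x⁵)·D = 3x⁶ − x⁵. Remainder: 15x⁵ − 29x⁴ + 17x³ + 15x² − 12x + 3.
Step 4: lead(15x⁵ − 29x⁴ + 17x³ + 15x² − 12x + 3) ÷ lead(D) = 15x⁵ ÷ 3x = 5x⁴. Subtract (5x⁴)·D = 15x⁵ − 5x⁴. Remainder: −24x⁴ + 17x³ + 15x² − 12x + 3.
Step 5: lead(−24x⁴ + 17x³ + 15x² − 12x + 3) ÷ lead(D) = −24x⁴ ÷ 3x = −8x³. Subtract (−8x³)·D = −24x⁴ + 8x³. Remainder: 9x³ + 15x² − 12x + 3.
Step 6: lead(9x³ + 15x² − 12x + 3) ÷ lead(D) = 9x³ ÷ 3x = 3x². Subtract (3x²)·D = 9x³ − 3x². Remainder: 18x² − 12x + 3.
Step 7: lead(18x² − 12x + 3) ÷ lead(D) = 18x² ÷ 3x = 6x. Subtract (6x)·D = 18x² − 6x. Remainder: −6x + 3.
Step 8: lead(−6x + 3) ÷ lead(D) = −6x ÷ 3x = −2. Subtract (−2)·D = −6x + 2. Remainder: 1.

R(x) = 1, so D(x) is not a factor of P(x). no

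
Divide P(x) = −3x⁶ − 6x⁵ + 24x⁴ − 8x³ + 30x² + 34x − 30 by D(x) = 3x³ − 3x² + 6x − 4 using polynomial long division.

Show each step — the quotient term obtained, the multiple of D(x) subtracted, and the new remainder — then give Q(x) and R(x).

Step 1: lead(−3x⁶ − 6x⁵ + 24x⁴ − 8x³ + 30x² + 34x − 30) ÷ lead(D) = −3x⁶ ÷ 3x³ = −x³. Subtract (−x³)·D = −3x⁶ + 3x⁵ − 6x⁴ + 4x³. Remainder: −9x⁵ + 30x⁴ − 12x³ + 30x² + 34x − 30.
Step 2: lead(−9x⁵ + 30x⁴ − 12x³ + 30x² + 34x − 30) ÷ lead(D) = −9x⁵ ÷ 3x³ = −3x². Subtract (−3x²)·D = −9x⁵ + 9x⁴ − 18x³ + 12x². Remainder: 21x⁴ + 6x³ + 18x² + 34x − 30.
Step 3: lead(21x⁴ + 6x³ + 18x² + 34x − 30) ÷ lead(D) = 21x⁴ ÷ 3x³ = 7x. Subtract (7x)·D = 21x⁴ − 21x³ + 42x² − 28x. Remainder: 27x³ − 24x² + 62x − 30.
Step 4: lead(27x³ − 24x² + 62x − 30) ÷ lead(D) = 27x³ ÷ 3x³ = 9. Subtract (9)·D = 27x³ − 27x² + 54x − 36. Remainder: 3x² + 8x + 6.

Q(x) = −x³ − 3x² + 7x + 9; R(x) = 3x² + 8x + 6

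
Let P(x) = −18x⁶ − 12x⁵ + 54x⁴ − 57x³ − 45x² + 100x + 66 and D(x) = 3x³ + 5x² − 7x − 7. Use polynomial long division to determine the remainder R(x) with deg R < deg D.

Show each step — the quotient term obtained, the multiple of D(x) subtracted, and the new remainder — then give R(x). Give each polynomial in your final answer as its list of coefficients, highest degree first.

R = [-5, 3]

Step 1: lead(−18x⁶ − 12x⁵ + 54x⁴ − 57x³ − 45x² + 100x + 66) ÷ lead(D) = −18x⁶ ÷ 3x³ = −6x³. Subtract (−6x³)·D = −18x⁶ − 30x⁵ + 42x⁴ + 42x³. Remainder: 18x⁵ + 12x⁴ − 99x³ − 45x² + 100x + 66.
Step 2: lead(18x⁵ + 12x⁴ − 99x³ − 45x² + 100x + 66) ÷ lead(D) = 18x⁵ ÷ 3x³ = 6x². Subtract (6x²)·D = 18x⁵ + 30x⁴ − 42x³ − 42x². Remainder: −18x⁴ − 57x³ − 3x² + 100x + 66.
Step 3: lead(−18x⁴ − 57x³ − 3x² + 100x + 66) ÷ lead(D) = −18x⁴ ÷ 3x³ = −6x. Subtract (−6x)·D = −18x⁴ − 30x³ + 42x² + 42x. Remainder: −27x³ − 45x² + 58x + 66.
Step 4: lead(−27x³ − 45x² + 58x + 66) ÷ lead(D) = −27x³ ÷ 3x³ = −9. Subtract (−9)·D = −27x³ − 45x² + 63x + 63. Remainder: −5x + 3.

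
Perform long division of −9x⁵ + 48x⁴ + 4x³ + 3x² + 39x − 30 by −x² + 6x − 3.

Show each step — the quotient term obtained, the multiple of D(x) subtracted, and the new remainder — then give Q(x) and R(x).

Step 1: lead(−9x⁵ + 48x⁴ + 4x³ + 3x² + 39x − 30) ÷ lead(D) = −9x⁵ ÷ −x² = 9x³. Subtract (9x³)·D = −9x⁵ + 54x⁴ − 27x³. Remainder: −6x⁴ + 31x³ + 3x² + 39x − 30.
Step 2: lead(−6x⁴ + 31x³ + 3x² + 39x − 30) ÷ lead(D) = −6x⁴ ÷ −x² = 6x². Subtract (6x²)·D = −6x⁴ + 36x³ − 18x². Remainder: −5x³ + 21x² + 39x − 30.
Step 3: lead(−5x³ + 21x² + 39x − 30) ÷ lead(D) = −5x³ ÷ −x² = 5x. Subtract (5x)·D = −5x³ + 30x² − 15x. Remainder: −9x² + 54x − 30.
Step 4: lead(−9x² + 54x − 30) ÷ lead(D) = −9x² ÷ −x² = 9. Subtract (9)·D = −9x² + 54x − 27. Remainder: −3.

Q(x) = 9x³ + 6x² + 5x + 9; R(x) = −3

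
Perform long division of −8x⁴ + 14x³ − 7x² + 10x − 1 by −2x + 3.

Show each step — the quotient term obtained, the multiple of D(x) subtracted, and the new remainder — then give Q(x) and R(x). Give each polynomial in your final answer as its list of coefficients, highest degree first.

Q = [4, -1, 2, -2]; R = [5]

Step 1: lead(−8x⁴ + 14x³ − 7x² + 10x − 1) ÷ lead(D) = −8x⁴ ÷ −2x = 4x³. Subtract (4x³)·D = −8x⁴ + 12x³. Remainder: 2x³ − 7x² + 10x − 1.
Step 2: lead(2x³ − 7x² + 10x − 1) ÷ lead(D) = 2x³ ÷ −2x = −x². Subtract (−x²)·D = 2x³ − 3x². Remainder: −4x² + 10x − 1.
Step 3: lead(−4x² + 10x − 1) ÷ lead(D) = −4x² ÷ −2x = 2x. Subtract (2x)·D = −4x² + 6x. Remainder: 4x − 1.
Step 4: lead(4x − 1) ÷ lead(D) = 4x ÷ −2x = −2. Subtract (−2)·D = 4x − 6. Remainder: 5.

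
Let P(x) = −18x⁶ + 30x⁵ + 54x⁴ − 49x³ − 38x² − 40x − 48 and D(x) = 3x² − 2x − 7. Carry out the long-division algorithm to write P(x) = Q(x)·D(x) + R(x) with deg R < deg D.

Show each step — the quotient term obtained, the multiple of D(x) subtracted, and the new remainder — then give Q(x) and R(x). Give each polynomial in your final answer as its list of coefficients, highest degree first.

Step 1: lead(−18x⁶ + 30x⁵ + 54x⁴ − 49x³ − 38x² − 40x − 48) ÷ lead(D) = −18x⁶ ÷ 3x² = −6x⁴. Subtract (−6x⁴)·D = −18x⁶ + 12x⁵ + 42x⁴. Remainder: 18x⁵ + 12x⁴ − 49x³ − 38x² − 40x − 48.
Step 2: lead(18x⁵ + 12x⁴ − 49x³ − 38x² − 40x − 48) ÷ lead(D) = 18x⁵ ÷ 3x² = 6x³. Subtract (6x³)·D = 18x⁵ − 12x⁴ − 42x³. Remainder: 24x⁴ − 7x³ − 38x² − 40x − 48.
Step 3: lead(24x⁴ − 7x³ − 38x² − 40x − 48) ÷ lead(D) = 24x⁴ ÷ 3x² = 8x². Subtract (8x²)·D = 24x⁴ − 16x³ − 56x². Remainder: 9x³ + 18x² − 40x − 48.
Step 4: lead(9x³ + 18x² − 40x − 48) ÷ lead(D) = 9x³ ÷ 3x² = 3x. Subtract (3x)·D = 9x³ − 6x² − 21x. Remainder: 24x² − 19x − 48.
Step 5: lead(24x² − 19x − 48) ÷ lead(D) = 24x² ÷ 3x² = 8. Subtract (8)·D = 24x² − 16x − 56. Remainder: −3x + 8.

Q = [-6, 6, 8, 3, 8]; R = [-3, 8]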